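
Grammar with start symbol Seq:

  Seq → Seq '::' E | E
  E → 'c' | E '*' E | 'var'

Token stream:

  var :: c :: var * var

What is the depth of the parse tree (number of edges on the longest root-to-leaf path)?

4

[Seq [Seq [Seq [E var]] :: [E c]] :: [E [E var] * [E var]]]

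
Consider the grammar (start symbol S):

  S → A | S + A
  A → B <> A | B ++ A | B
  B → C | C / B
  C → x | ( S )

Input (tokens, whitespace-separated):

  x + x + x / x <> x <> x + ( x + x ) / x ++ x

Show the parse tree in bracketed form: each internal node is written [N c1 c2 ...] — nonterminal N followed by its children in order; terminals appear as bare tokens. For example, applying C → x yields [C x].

[S [S [S [S [A [B [C x]]]] + [A [B [C x]]]] + [A [B [C x] / [B [C x]]] <> [A [B [C x]] <> [A [B [C x]]]]]] + [A [B [C ( [S [S [A [B [C x]]]] + [A [B [C x]]]] )] / [B [C x]]] ++ [A [B [C x]]]]]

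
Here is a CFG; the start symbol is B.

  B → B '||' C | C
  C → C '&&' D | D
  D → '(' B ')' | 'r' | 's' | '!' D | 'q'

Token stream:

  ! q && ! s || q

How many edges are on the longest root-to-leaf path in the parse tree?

6

[B [B [C [C [D ! [D q]]] && [D ! [D s]]]] || [C [D q]]]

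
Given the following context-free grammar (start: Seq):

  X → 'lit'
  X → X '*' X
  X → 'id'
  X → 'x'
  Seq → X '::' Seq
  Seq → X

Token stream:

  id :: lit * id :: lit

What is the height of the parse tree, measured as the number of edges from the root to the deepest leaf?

4

[Seq [X id] :: [Seq [X [X lit] * [X id]] :: [Seq [X lit]]]]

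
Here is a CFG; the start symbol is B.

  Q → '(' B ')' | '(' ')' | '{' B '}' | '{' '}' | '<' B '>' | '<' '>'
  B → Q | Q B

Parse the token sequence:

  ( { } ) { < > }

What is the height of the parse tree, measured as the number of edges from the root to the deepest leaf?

[B [Q ( [B [Q { }]] )] [B [Q { [B [Q < >]] }]]]

5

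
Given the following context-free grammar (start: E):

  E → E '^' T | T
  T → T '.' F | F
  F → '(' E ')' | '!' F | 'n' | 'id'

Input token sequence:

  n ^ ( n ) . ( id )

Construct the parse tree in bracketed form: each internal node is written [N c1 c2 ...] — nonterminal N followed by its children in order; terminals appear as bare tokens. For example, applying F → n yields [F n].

E
E ^ T
T ^ T
F ^ T
n ^ T
n ^ T . F
n ^ F . F
n ^ ( E ) . F
n ^ ( T ) . F
n ^ ( F ) . F
n ^ ( n ) . F
n ^ ( n ) . ( E )
n ^ ( n ) . ( T )
n ^ ( n ) . ( F )
n ^ ( n ) . ( id )

[E [E [T [F n]]] ^ [T [T [F ( [E [T [F n]]] )]] . [F ( [E [T [F id]]] )]]]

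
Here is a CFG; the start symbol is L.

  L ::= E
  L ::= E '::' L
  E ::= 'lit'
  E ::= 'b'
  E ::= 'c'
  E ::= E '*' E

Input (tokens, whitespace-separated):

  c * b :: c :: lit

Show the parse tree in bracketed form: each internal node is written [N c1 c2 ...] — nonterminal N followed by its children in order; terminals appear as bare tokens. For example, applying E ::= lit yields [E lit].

[L [E [E c] * [E b]] :: [L [E c] :: [L [E lit]]]]

L
E :: L
E * E :: L
c * E :: L
c * b :: L
c * b :: E :: L
c * b :: c :: L
c * b :: c :: E
c * b :: c :: lit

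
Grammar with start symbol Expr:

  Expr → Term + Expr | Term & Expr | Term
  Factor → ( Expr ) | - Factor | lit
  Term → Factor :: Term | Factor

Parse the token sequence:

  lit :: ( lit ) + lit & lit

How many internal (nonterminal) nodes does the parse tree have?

14

[Expr [Term [Factor lit] :: [Term [Factor ( [Expr [Term [Factor lit]]] )]]] + [Expr [Term [Factor lit]] & [Expr [Term [Factor lit]]]]]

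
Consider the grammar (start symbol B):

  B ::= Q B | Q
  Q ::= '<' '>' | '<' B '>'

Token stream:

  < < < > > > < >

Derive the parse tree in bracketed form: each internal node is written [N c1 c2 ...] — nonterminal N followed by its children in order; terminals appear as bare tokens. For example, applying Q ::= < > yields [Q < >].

B
Q B
< B > B
< Q > B
< < B > > B
< < Q > > B
< < < > > > B
< < < > > > Q
< < < > > > < >

[B [Q < [B [Q < [B [Q < >]] >]] >] [B [Q < >]]]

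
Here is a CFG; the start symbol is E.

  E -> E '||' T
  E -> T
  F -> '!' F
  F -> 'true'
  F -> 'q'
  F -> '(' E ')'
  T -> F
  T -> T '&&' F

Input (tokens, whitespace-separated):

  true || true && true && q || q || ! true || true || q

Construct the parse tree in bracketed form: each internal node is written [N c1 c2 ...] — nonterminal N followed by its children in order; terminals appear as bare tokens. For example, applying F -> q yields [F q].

E
E || T
E || T || T
E || T || T || T
E || T || T || T || T
E || T || T || T || T || T
T || T || T || T || T || T
F || T || T || T || T || T
true || T || T || T || T || T
true || T && F || T || T || T || T
true || T && F && F || T || T || T || T
true || F && F && F || T || T || T || T
true || true && F && F || T || T || T || T
true || true && true && F || T || T || T || T
true || true && true && q || T || T || T || T
true || true && true && q || F || T || T || T
true || true && true && q || q || T || T || T
true || true && true && q || q || F || T || T
true || true && true && q || q || ! F || T || T
true || true && true && q || q || ! true || T || T
true || true && true && q || q || ! true || F || T
true || true && true && q || q || ! true || true || T
true || true && true && q || q || ! true || true || F
true || true && true && q || q || ! true || true || q

[E [E [E [E [E [E [T [F true]]] || [T [T [T [F true]] && [F true]] && [F q]]] || [T [F q]]] || [T [F ! [F true]]]] || [T [F true]]] || [T [F q]]]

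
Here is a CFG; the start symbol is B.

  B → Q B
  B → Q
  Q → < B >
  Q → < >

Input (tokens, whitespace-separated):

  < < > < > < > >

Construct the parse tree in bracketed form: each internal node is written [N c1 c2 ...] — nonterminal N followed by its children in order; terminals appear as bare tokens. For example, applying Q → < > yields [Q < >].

[B [Q < [B [Q < >] [B [Q < >] [B [Q < >]]]] >]]

B
Q
< B >
< Q B >
< < > B >
< < > Q B >
< < > < > B >
< < > < > Q >
< < > < > < > >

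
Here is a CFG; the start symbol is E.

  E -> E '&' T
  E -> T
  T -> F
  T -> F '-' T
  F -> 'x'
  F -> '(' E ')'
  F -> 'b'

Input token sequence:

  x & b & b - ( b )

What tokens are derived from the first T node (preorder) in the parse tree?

[E [E [E [T [F x]]] & [T [F b]]] & [T [F b] - [T [F ( [E [T [F b]]] )]]]]

x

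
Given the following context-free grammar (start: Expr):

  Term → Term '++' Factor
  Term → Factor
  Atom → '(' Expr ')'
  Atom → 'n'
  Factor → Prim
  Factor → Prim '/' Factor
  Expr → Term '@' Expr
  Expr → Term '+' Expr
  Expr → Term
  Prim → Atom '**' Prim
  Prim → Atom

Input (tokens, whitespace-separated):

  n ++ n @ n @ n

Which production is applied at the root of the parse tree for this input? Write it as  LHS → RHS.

Expr → Term '@' Expr

[Expr [Term [Term [Factor [Prim [Atom n]]]] ++ [Factor [Prim [Atom n]]]] @ [Expr [Term [Factor [Prim [Atom n]]]] @ [Expr [Term [Factor [Prim [Atom n]]]]]]]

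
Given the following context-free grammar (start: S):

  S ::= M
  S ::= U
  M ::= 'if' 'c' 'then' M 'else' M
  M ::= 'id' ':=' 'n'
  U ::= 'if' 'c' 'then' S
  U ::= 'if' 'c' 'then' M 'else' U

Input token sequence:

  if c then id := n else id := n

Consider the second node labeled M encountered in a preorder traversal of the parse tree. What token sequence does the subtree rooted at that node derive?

[S [M if c then [M id := n] else [M id := n]]]

id := n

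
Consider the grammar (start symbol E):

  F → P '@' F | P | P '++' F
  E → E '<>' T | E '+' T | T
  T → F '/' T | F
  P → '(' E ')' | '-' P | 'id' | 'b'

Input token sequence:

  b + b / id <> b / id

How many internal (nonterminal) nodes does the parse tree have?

18

[E [E [E [T [F [P b]]]] + [T [F [P b]] / [T [F [P id]]]]] <> [T [F [P b]] / [T [F [P id]]]]]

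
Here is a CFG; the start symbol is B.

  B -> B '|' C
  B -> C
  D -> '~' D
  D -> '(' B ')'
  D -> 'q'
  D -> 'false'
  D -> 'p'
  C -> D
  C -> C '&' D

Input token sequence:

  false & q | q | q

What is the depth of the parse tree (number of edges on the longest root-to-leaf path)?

6

[B [B [B [C [C [D false]] & [D q]]] | [C [D q]]] | [C [D q]]]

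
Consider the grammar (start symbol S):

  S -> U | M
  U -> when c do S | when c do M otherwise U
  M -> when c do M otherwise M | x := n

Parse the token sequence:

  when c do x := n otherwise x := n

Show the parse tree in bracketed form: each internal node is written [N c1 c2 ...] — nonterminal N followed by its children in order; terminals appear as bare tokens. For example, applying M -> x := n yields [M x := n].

S
M
when c do M otherwise M
when c do x := n otherwise M
when c do x := n otherwise x := n

[S [M when c do [M x := n] otherwise [M x := n]]]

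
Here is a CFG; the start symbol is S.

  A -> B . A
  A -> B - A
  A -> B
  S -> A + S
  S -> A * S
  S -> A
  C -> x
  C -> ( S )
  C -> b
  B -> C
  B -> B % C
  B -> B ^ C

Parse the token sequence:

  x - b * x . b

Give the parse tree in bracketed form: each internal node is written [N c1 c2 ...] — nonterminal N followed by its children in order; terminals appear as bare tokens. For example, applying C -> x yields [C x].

S
A * S
B - A * S
C - A * S
x - A * S
x - B * S
x - C * S
x - b * S
x - b * A
x - b * B . A
x - b * C . A
x - b * x . A
x - b * x . B
x - b * x . C
x - b * x . b

[S [A [B [C x]] - [A [B [C b]]]] * [S [A [B [C x]] . [A [B [C b]]]]]]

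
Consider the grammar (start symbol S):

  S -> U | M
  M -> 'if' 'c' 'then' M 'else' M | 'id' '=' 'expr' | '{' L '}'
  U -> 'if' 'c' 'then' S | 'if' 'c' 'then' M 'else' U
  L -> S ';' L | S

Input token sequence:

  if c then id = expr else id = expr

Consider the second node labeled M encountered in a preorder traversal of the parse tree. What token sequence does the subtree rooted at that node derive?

[S [M if c then [M id = expr] else [M id = expr]]]

id = expr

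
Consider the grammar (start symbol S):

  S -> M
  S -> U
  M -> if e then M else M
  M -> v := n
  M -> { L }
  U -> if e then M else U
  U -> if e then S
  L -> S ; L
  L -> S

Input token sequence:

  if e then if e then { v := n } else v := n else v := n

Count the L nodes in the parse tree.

[S [M if e then [M if e then [M { [L [S [M v := n]]] }] else [M v := n]] else [M v := n]]]

1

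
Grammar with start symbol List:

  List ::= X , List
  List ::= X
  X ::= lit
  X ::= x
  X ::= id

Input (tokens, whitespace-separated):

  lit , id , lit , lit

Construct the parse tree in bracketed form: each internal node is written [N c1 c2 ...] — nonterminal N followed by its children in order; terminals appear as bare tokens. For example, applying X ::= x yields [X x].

List
X , List
lit , List
lit , X , List
lit , id , List
lit , id , X , List
lit , id , lit , List
lit , id , lit , X
lit , id , lit , lit

[List [X lit] , [List [X id] , [List [X lit] , [List [X lit]]]]]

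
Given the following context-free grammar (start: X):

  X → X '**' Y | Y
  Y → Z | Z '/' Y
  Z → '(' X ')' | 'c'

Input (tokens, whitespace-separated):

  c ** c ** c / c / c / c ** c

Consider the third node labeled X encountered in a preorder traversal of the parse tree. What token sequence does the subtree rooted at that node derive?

c ** c

[X [X [X [X [Y [Z c]]] ** [Y [Z c]]] ** [Y [Z c] / [Y [Z c] / [Y [Z c] / [Y [Z c]]]]]] ** [Y [Z c]]]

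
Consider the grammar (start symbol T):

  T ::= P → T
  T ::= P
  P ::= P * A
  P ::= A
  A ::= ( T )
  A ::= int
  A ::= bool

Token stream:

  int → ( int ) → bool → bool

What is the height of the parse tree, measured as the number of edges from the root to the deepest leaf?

7

[T [P [A int]] → [T [P [A ( [T [P [A int]]] )]] → [T [P [A bool]] → [T [P [A bool]]]]]]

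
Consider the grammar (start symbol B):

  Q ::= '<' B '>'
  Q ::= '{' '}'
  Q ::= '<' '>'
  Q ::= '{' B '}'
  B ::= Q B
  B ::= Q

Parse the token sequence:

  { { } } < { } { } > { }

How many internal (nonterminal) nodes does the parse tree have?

[B [Q { [B [Q { }]] }] [B [Q < [B [Q { }] [B [Q { }]]] >] [B [Q { }]]]]

12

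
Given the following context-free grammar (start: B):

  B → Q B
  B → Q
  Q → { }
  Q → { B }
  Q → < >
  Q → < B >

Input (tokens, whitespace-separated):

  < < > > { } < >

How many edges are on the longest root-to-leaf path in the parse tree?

4

[B [Q < [B [Q < >]] >] [B [Q { }] [B [Q < >]]]]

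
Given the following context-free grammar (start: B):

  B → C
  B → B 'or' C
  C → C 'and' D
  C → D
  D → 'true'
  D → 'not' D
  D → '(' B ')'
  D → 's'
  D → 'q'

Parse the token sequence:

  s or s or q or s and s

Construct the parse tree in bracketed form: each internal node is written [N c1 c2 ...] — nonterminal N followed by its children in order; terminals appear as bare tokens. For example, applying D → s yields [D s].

[B [B [B [B [C [D s]]] or [C [D s]]] or [C [D q]]] or [C [C [D s]] and [D s]]]

B
B or C
B or C or C
B or C or C or C
C or C or C or C
D or C or C or C
s or C or C or C
s or D or C or C
s or s or C or C
s or s or D or C
s or s or q or C
s or s or q or C and D
s or s or q or D and D
s or s or q or s and D
s or s or q or s and s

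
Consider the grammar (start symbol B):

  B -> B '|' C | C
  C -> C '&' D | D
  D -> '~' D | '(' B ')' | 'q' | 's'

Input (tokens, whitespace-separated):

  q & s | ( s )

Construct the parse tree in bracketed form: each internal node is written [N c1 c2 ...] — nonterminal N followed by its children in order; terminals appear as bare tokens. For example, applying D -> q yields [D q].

B
B | C
C | C
C & D | C
D & D | C
q & D | C
q & s | C
q & s | D
q & s | ( B )
q & s | ( C )
q & s | ( D )
q & s | ( s )

[B [B [C [C [D q]] & [D s]]] | [C [D ( [B [C [D s]]] )]]]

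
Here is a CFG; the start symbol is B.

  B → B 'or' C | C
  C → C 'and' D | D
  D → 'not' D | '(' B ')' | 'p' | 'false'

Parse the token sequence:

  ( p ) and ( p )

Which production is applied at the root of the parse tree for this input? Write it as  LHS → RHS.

B → C

[B [C [C [D ( [B [C [D p]]] )]] and [D ( [B [C [D p]]] )]]]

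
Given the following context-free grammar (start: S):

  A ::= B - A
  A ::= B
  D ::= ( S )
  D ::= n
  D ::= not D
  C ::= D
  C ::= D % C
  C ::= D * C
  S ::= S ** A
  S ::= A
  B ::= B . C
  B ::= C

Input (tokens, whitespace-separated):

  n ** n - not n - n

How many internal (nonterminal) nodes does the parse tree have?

19

[S [S [A [B [C [D n]]]]] ** [A [B [C [D n]]] - [A [B [C [D not [D n]]]] - [A [B [C [D n]]]]]]]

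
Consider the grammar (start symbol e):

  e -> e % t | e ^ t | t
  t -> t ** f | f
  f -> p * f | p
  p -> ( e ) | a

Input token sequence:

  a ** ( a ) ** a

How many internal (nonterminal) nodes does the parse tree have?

[e [t [t [t [f [p a]]] ** [f [p ( [e [t [f [p a]]]] )]]] ** [f [p a]]]]

14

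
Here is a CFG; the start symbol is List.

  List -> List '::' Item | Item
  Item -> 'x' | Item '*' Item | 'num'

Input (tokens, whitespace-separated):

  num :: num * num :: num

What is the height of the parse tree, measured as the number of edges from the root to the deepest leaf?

4

[List [List [List [Item num]] :: [Item [Item num] * [Item num]]] :: [Item num]]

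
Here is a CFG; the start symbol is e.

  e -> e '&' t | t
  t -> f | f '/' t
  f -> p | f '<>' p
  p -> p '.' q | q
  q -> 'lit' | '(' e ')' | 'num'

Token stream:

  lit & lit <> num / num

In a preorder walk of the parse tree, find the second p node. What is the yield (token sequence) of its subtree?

lit

[e [e [t [f [p [q lit]]]]] & [t [f [f [p [q lit]]] <> [p [q num]]] / [t [f [p [q num]]]]]]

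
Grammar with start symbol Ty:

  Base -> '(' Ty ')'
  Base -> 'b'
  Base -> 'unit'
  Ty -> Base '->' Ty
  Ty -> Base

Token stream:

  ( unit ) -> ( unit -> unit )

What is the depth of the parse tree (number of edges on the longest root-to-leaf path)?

6

[Ty [Base ( [Ty [Base unit]] )] -> [Ty [Base ( [Ty [Base unit] -> [Ty [Base unit]]] )]]]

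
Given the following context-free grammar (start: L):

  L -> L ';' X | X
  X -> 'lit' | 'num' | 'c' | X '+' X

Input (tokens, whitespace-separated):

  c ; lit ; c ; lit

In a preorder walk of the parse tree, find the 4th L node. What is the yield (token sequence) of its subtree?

[L [L [L [L [X c]] ; [X lit]] ; [X c]] ; [X lit]]

c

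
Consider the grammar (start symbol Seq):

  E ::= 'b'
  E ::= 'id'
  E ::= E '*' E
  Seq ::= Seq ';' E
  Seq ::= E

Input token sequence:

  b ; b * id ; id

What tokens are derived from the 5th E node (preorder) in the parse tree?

id

[Seq [Seq [Seq [E b]] ; [E [E b] * [E id]]] ; [E id]]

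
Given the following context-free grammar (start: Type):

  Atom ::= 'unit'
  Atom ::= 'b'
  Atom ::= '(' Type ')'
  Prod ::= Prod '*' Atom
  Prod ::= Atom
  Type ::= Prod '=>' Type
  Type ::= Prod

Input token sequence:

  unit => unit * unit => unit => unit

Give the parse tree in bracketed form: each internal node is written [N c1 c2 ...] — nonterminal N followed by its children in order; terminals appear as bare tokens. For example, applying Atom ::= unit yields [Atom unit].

[Type [Prod [Atom unit]] => [Type [Prod [Prod [Atom unit]] * [Atom unit]] => [Type [Prod [Atom unit]] => [Type [Prod [Atom unit]]]]]]

Type
Prod => Type
Atom => Type
unit => Type
unit => Prod => Type
unit => Prod * Atom => Type
unit => Atom * Atom => Type
unit => unit * Atom => Type
unit => unit * unit => Type
unit => unit * unit => Prod => Type
unit => unit * unit => Atom => Type
unit => unit * unit => unit => Type
unit => unit * unit => unit => Prod
unit => unit * unit => unit => Atom
unit => unit * unit => unit => unit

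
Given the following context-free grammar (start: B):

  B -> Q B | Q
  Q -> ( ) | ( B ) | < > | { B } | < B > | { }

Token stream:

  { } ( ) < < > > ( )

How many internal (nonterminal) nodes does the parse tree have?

[B [Q { }] [B [Q ( )] [B [Q < [B [Q < >]] >] [B [Q ( )]]]]]

10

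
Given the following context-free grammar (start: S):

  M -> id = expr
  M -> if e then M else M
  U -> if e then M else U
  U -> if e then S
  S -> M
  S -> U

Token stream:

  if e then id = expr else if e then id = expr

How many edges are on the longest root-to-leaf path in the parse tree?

5

[S [U if e then [M id = expr] else [U if e then [S [M id = expr]]]]]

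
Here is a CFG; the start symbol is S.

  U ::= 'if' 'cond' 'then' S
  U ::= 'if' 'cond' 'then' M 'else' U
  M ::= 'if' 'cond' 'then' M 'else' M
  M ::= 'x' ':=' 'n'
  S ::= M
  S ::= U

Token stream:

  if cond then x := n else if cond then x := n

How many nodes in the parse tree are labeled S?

[S [U if cond then [M x := n] else [U if cond then [S [M x := n]]]]]

2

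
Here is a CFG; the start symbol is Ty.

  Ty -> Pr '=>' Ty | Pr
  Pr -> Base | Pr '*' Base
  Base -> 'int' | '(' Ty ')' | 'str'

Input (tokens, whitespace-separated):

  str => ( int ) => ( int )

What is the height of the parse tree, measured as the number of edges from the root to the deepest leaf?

[Ty [Pr [Base str]] => [Ty [Pr [Base ( [Ty [Pr [Base int]]] )]] => [Ty [Pr [Base ( [Ty [Pr [Base int]]] )]]]]]

8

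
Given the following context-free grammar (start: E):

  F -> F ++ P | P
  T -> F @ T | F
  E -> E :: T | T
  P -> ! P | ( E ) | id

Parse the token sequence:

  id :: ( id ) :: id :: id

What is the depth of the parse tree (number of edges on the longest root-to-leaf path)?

[E [E [E [E [T [F [P id]]]] :: [T [F [P ( [E [T [F [P id]]]] )]]]] :: [T [F [P id]]]] :: [T [F [P id]]]]

10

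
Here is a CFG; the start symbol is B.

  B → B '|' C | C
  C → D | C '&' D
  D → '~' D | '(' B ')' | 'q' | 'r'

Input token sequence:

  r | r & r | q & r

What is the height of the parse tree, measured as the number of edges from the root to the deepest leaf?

5

[B [B [B [C [D r]]] | [C [C [D r]] & [D r]]] | [C [C [D q]] & [D r]]]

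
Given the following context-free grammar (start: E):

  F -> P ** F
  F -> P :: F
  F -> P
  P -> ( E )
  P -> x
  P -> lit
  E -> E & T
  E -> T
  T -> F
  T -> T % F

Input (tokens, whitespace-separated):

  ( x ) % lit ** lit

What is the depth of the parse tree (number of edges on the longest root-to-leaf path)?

[E [T [T [F [P ( [E [T [F [P x]]]] )]]] % [F [P lit] ** [F [P lit]]]]]

9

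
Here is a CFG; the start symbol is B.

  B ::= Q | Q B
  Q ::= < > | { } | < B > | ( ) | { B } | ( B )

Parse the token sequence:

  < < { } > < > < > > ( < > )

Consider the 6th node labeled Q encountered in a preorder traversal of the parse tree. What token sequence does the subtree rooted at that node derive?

( < > )

[B [Q < [B [Q < [B [Q { }]] >] [B [Q < >] [B [Q < >]]]] >] [B [Q ( [B [Q < >]] )]]]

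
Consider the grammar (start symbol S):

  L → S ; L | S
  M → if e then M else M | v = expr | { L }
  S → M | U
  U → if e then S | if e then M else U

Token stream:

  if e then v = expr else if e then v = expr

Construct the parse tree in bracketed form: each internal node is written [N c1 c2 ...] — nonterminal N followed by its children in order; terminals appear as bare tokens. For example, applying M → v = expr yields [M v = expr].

S
U
if e then M else U
if e then v = expr else U
if e then v = expr else if e then S
if e then v = expr else if e then M
if e then v = expr else if e then v = expr

[S [U if e then [M v = expr] else [U if e then [S [M v = expr]]]]]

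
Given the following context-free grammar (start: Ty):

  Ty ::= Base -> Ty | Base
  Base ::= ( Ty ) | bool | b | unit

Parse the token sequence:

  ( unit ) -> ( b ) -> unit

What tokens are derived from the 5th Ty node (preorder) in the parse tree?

[Ty [Base ( [Ty [Base unit]] )] -> [Ty [Base ( [Ty [Base b]] )] -> [Ty [Base unit]]]]

unit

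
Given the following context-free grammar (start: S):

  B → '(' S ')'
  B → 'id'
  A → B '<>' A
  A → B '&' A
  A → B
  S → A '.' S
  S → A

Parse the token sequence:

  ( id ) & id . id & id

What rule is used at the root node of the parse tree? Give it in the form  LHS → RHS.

[S [A [B ( [S [A [B id]]] )] & [A [B id]]] . [S [A [B id] & [A [B id]]]]]

S → A '.' S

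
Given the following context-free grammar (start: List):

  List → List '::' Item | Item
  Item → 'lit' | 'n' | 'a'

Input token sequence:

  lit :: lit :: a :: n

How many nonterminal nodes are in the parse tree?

[List [List [List [List [Item lit]] :: [Item lit]] :: [Item a]] :: [Item n]]

8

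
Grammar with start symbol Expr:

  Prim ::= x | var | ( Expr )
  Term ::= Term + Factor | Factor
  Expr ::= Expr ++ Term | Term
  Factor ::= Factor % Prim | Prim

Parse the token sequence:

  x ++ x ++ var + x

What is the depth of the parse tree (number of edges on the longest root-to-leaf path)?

[Expr [Expr [Expr [Term [Factor [Prim x]]]] ++ [Term [Factor [Prim x]]]] ++ [Term [Term [Factor [Prim var]]] + [Factor [Prim x]]]]

6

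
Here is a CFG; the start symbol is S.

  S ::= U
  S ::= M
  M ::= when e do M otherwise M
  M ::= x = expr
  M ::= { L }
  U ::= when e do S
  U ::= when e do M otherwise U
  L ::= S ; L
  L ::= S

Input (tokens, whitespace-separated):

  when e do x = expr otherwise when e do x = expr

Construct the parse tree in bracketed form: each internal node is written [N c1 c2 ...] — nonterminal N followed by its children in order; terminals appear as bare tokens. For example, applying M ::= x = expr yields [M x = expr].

[S [U when e do [M x = expr] otherwise [U when e do [S [M x = expr]]]]]

S
U
when e do M otherwise U
when e do x = expr otherwise U
when e do x = expr otherwise when e do S
when e do x = expr otherwise when e do M
when e do x = expr otherwise when e do x = expr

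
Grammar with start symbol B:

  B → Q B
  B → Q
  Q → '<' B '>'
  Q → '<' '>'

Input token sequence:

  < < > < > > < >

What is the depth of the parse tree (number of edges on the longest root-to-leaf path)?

[B [Q < [B [Q < >] [B [Q < >]]] >] [B [Q < >]]]

5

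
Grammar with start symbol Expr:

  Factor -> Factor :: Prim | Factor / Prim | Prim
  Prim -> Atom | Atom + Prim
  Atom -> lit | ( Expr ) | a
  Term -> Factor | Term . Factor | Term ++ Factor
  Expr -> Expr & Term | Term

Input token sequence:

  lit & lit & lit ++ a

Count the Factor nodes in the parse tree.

4

[Expr [Expr [Expr [Term [Factor [Prim [Atom lit]]]]] & [Term [Factor [Prim [Atom lit]]]]] & [Term [Term [Factor [Prim [Atom lit]]]] ++ [Factor [Prim [Atom a]]]]]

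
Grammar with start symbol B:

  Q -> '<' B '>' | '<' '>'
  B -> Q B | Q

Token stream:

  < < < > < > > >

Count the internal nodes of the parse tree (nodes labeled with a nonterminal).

8

[B [Q < [B [Q < [B [Q < >] [B [Q < >]]] >]] >]]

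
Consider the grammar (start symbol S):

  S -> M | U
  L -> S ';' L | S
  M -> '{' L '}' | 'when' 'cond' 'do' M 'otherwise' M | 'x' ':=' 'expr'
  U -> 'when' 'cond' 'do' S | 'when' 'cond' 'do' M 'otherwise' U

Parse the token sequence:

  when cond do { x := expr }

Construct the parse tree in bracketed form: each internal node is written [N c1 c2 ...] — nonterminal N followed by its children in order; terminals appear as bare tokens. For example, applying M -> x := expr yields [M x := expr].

[S [U when cond do [S [M { [L [S [M x := expr]]] }]]]]

S
U
when cond do S
when cond do M
when cond do { L }
when cond do { S }
when cond do { M }
when cond do { x := expr }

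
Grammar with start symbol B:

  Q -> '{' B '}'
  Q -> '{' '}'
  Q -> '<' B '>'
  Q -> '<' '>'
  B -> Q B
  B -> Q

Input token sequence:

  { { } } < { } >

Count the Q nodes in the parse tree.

[B [Q { [B [Q { }]] }] [B [Q < [B [Q { }]] >]]]

4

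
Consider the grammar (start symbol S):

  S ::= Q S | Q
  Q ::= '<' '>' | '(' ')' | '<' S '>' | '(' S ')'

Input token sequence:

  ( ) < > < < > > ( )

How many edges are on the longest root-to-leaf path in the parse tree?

6

[S [Q ( )] [S [Q < >] [S [Q < [S [Q < >]] >] [S [Q ( )]]]]]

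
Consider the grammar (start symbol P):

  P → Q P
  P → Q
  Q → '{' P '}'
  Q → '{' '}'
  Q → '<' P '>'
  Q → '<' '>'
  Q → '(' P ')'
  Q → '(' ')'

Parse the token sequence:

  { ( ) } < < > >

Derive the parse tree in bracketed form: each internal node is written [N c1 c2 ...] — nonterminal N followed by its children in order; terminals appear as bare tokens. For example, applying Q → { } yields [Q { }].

P
Q P
{ P } P
{ Q } P
{ ( ) } P
{ ( ) } Q
{ ( ) } < P >
{ ( ) } < Q >
{ ( ) } < < > >

[P [Q { [P [Q ( )]] }] [P [Q < [P [Q < >]] >]]]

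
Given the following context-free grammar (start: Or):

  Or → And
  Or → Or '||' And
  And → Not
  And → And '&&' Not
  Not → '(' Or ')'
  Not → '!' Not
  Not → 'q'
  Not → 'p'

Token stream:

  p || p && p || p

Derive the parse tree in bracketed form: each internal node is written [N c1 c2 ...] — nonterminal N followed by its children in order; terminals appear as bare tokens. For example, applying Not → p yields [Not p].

[Or [Or [Or [And [Not p]]] || [And [And [Not p]] && [Not p]]] || [And [Not p]]]

Or
Or || And
Or || And || And
And || And || And
Not || And || And
p || And || And
p || And && Not || And
p || Not && Not || And
p || p && Not || And
p || p && p || And
p || p && p || Not
p || p && p || p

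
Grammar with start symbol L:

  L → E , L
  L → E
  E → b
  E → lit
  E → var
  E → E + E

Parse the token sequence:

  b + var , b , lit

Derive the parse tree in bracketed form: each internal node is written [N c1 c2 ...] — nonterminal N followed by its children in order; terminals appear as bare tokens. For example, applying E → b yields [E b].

[L [E [E b] + [E var]] , [L [E b] , [L [E lit]]]]

L
E , L
E + E , L
b + E , L
b + var , L
b + var , E , L
b + var , b , L
b + var , b , E
b + var , b , lit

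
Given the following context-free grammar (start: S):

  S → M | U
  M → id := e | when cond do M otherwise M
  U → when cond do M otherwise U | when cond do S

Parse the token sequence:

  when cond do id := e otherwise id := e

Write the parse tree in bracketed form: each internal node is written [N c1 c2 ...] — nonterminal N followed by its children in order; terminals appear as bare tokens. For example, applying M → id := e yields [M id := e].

[S [M when cond do [M id := e] otherwise [M id := e]]]

S
M
when cond do M otherwise M
when cond do id := e otherwise M
when cond do id := e otherwise id := e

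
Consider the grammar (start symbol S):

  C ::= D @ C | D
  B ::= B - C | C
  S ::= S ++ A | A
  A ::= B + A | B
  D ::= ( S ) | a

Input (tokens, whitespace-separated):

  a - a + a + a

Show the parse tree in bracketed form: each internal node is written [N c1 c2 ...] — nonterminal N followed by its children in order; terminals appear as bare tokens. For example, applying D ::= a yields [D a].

S
A
B + A
B - C + A
C - C + A
D - C + A
a - C + A
a - D + A
a - a + A
a - a + B + A
a - a + C + A
a - a + D + A
a - a + a + A
a - a + a + B
a - a + a + C
a - a + a + D
a - a + a + a

[S [A [B [B [C [D a]]] - [C [D a]]] + [A [B [C [D a]]] + [A [B [C [D a]]]]]]]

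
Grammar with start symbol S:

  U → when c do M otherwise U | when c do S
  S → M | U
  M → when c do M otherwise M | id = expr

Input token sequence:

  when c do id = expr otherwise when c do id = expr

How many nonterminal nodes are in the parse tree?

[S [U when c do [M id = expr] otherwise [U when c do [S [M id = expr]]]]]

6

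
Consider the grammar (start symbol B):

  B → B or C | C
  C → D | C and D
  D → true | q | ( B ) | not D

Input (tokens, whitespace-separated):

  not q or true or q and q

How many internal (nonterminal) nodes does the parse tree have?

12

[B [B [B [C [D not [D q]]]] or [C [D true]]] or [C [C [D q]] and [D q]]]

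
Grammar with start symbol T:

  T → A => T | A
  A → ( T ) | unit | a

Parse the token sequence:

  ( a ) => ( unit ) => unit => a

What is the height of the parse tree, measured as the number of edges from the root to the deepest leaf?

[T [A ( [T [A a]] )] => [T [A ( [T [A unit]] )] => [T [A unit] => [T [A a]]]]]

5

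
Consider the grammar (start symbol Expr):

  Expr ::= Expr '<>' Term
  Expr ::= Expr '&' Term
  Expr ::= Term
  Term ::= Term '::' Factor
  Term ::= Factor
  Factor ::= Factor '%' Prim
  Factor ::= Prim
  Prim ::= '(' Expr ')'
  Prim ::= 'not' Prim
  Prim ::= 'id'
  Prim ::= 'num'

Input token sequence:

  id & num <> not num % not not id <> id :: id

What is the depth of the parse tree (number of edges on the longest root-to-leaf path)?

7

[Expr [Expr [Expr [Expr [Term [Factor [Prim id]]]] & [Term [Factor [Prim num]]]] <> [Term [Factor [Factor [Prim not [Prim num]]] % [Prim not [Prim not [Prim id]]]]]] <> [Term [Term [Factor [Prim id]]] :: [Factor [Prim id]]]]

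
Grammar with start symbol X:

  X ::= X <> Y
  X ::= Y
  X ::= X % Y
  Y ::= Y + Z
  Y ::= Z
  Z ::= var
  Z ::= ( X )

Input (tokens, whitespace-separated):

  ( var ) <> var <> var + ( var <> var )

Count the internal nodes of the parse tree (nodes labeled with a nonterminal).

20

[X [X [X [Y [Z ( [X [Y [Z var]]] )]]] <> [Y [Z var]]] <> [Y [Y [Z var]] + [Z ( [X [X [Y [Z var]]] <> [Y [Z var]]] )]]]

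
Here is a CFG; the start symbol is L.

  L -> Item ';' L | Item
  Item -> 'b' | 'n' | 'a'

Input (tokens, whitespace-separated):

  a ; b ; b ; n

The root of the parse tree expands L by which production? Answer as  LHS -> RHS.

L -> Item ';' L

[L [Item a] ; [L [Item b] ; [L [Item b] ; [L [Item n]]]]]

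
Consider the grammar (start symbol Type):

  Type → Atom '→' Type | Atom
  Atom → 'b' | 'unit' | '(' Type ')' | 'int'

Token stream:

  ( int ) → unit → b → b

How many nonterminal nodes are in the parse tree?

[Type [Atom ( [Type [Atom int]] )] → [Type [Atom unit] → [Type [Atom b] → [Type [Atom b]]]]]

10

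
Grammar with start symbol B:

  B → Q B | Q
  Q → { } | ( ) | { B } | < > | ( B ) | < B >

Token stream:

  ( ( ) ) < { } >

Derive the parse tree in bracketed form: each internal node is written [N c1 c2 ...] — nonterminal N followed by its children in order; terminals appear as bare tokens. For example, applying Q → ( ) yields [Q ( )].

[B [Q ( [B [Q ( )]] )] [B [Q < [B [Q { }]] >]]]

B
Q B
( B ) B
( Q ) B
( ( ) ) B
( ( ) ) Q
( ( ) ) < B >
( ( ) ) < Q >
( ( ) ) < { } >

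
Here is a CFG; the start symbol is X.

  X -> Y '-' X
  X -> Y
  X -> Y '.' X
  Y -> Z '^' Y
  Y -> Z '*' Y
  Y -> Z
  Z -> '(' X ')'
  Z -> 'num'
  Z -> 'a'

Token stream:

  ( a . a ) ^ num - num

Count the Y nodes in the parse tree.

[X [Y [Z ( [X [Y [Z a]] . [X [Y [Z a]]]] )] ^ [Y [Z num]]] - [X [Y [Z num]]]]

5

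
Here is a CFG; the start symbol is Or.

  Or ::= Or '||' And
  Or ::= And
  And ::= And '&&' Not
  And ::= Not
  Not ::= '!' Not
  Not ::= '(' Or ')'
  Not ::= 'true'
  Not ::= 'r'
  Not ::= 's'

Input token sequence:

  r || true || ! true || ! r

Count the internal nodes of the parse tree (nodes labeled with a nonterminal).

[Or [Or [Or [Or [And [Not r]]] || [And [Not true]]] || [And [Not ! [Not true]]]] || [And [Not ! [Not r]]]]

14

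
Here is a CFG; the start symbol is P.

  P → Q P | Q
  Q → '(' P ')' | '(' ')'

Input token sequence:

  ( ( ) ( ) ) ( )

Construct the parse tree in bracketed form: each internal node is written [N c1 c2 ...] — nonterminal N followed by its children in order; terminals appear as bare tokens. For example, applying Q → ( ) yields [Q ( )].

P
Q P
( P ) P
( Q P ) P
( ( ) P ) P
( ( ) Q ) P
( ( ) ( ) ) P
( ( ) ( ) ) Q
( ( ) ( ) ) ( )

[P [Q ( [P [Q ( )] [P [Q ( )]]] )] [P [Q ( )]]]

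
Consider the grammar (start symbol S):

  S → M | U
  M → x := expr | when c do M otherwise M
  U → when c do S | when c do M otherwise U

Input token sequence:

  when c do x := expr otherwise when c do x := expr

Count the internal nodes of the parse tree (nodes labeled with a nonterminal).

6

[S [U when c do [M x := expr] otherwise [U when c do [S [M x := expr]]]]]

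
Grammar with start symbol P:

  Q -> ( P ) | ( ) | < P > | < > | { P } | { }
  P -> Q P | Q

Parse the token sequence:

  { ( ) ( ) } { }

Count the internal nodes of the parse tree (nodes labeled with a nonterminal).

[P [Q { [P [Q ( )] [P [Q ( )]]] }] [P [Q { }]]]

8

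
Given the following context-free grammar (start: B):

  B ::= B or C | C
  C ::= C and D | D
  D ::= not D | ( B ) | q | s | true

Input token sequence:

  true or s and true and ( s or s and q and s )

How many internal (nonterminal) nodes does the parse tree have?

[B [B [C [D true]]] or [C [C [C [D s]] and [D true]] and [D ( [B [B [C [D s]]] or [C [C [C [D s]] and [D q]] and [D s]]] )]]]

20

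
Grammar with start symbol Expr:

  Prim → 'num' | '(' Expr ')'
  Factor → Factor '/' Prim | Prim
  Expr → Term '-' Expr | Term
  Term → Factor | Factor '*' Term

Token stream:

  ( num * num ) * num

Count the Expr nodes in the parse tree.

[Expr [Term [Factor [Prim ( [Expr [Term [Factor [Prim num]] * [Term [Factor [Prim num]]]]] )]] * [Term [Factor [Prim num]]]]]

2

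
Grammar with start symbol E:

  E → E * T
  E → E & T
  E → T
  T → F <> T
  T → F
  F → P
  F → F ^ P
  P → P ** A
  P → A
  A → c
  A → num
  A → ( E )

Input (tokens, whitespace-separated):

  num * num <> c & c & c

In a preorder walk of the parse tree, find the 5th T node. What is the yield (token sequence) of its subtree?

c

[E [E [E [E [T [F [P [A num]]]]] * [T [F [P [A num]]] <> [T [F [P [A c]]]]]] & [T [F [P [A c]]]]] & [T [F [P [A c]]]]]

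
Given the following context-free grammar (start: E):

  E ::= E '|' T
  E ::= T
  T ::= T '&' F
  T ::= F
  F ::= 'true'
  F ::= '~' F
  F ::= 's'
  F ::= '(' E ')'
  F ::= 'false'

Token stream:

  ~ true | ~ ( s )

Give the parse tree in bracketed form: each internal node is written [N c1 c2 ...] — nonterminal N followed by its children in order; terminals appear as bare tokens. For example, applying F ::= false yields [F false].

E
E | T
T | T
F | T
~ F | T
~ true | T
~ true | F
~ true | ~ F
~ true | ~ ( E )
~ true | ~ ( T )
~ true | ~ ( F )
~ true | ~ ( s )

[E [E [T [F ~ [F true]]]] | [T [F ~ [F ( [E [T [F s]]] )]]]]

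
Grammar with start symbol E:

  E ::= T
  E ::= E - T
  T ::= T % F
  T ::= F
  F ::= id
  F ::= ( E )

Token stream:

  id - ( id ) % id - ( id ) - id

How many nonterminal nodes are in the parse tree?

[E [E [E [E [T [F id]]] - [T [T [F ( [E [T [F id]]] )]] % [F id]]] - [T [F ( [E [T [F id]]] )]]] - [T [F id]]]

20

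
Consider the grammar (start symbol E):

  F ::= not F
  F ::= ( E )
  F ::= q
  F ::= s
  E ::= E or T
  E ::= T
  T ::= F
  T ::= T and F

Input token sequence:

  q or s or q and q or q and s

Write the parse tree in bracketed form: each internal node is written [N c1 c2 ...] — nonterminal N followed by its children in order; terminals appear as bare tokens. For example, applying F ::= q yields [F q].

E
E or T
E or T or T
E or T or T or T
T or T or T or T
F or T or T or T
q or T or T or T
q or F or T or T
q or s or T or T
q or s or T and F or T
q or s or F and F or T
q or s or q and F or T
q or s or q and q or T
q or s or q and q or T and F
q or s or q and q or F and F
q or s or q and q or q and F
q or s or q and q or q and s

[E [E [E [E [T [F q]]] or [T [F s]]] or [T [T [F q]] and [F q]]] or [T [T [F q]] and [F s]]]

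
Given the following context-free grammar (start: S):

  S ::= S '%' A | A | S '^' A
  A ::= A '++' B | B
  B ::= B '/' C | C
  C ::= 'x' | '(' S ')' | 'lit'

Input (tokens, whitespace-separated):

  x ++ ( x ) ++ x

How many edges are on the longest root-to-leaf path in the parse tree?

9

[S [A [A [A [B [C x]]] ++ [B [C ( [S [A [B [C x]]]] )]]] ++ [B [C x]]]]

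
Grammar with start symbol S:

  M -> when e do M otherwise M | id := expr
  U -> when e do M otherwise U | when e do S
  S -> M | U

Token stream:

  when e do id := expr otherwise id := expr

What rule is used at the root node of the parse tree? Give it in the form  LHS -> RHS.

[S [M when e do [M id := expr] otherwise [M id := expr]]]

S -> M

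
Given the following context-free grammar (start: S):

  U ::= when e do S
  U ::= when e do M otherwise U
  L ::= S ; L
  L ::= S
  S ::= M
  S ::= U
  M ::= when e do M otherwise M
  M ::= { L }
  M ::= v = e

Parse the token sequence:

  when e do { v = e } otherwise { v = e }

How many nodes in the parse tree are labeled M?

[S [M when e do [M { [L [S [M v = e]]] }] otherwise [M { [L [S [M v = e]]] }]]]

5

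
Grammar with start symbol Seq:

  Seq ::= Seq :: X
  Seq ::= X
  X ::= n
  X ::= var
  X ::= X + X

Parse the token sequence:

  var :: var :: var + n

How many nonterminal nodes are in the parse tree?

[Seq [Seq [Seq [X var]] :: [X var]] :: [X [X var] + [X n]]]

8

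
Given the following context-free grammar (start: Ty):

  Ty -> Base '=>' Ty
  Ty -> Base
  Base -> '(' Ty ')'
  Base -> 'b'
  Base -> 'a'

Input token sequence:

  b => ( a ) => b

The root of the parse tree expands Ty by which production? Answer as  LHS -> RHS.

Ty -> Base '=>' Ty

[Ty [Base b] => [Ty [Base ( [Ty [Base a]] )] => [Ty [Base b]]]]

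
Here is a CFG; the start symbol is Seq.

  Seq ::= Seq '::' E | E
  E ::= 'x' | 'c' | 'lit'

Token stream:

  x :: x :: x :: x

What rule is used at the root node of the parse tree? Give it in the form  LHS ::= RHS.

Seq ::= Seq '::' E

[Seq [Seq [Seq [Seq [E x]] :: [E x]] :: [E x]] :: [E x]]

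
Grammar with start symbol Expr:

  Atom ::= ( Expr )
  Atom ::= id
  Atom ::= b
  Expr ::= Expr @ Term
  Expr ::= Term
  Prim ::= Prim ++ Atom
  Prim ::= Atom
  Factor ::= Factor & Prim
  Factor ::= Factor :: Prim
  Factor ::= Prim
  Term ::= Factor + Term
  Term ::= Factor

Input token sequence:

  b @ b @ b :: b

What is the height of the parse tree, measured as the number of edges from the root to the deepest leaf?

[Expr [Expr [Expr [Term [Factor [Prim [Atom b]]]]] @ [Term [Factor [Prim [Atom b]]]]] @ [Term [Factor [Factor [Prim [Atom b]]] :: [Prim [Atom b]]]]]

7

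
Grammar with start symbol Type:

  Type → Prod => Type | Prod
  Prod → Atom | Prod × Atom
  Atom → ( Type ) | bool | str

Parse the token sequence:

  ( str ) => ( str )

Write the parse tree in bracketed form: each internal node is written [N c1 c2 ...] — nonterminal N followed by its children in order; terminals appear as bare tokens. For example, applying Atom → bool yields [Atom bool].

[Type [Prod [Atom ( [Type [Prod [Atom str]]] )]] => [Type [Prod [Atom ( [Type [Prod [Atom str]]] )]]]]

Type
Prod => Type
Atom => Type
( Type ) => Type
( Prod ) => Type
( Atom ) => Type
( str ) => Type
( str ) => Prod
( str ) => Atom
( str ) => ( Type )
( str ) => ( Prod )
( str ) => ( Atom )
( str ) => ( str )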